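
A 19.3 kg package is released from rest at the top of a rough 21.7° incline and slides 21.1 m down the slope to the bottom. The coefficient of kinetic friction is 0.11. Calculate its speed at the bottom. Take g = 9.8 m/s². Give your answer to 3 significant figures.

v = 10.5 m/s

Work–energy: mg(L sinθ) − μ_k(mg cosθ)L = ½mv²
mgh = mgL sinθ = (19.3)(9.8)(21.1)sin21.7° = 1475.6 J
W_f = μ_k mg cosθ · L = (0.11)(19.3)(9.8)cos21.7°·21.1 = 407.9 J
½mv² = 1475.6 − 407.9 = 1067.7 J
v = √(2 × 1067.7/19.3) = 10.52 m/s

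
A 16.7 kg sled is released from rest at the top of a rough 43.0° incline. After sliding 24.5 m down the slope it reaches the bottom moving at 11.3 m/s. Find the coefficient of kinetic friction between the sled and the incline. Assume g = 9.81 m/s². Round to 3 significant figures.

The energy dissipated by friction is the PE lost minus the KE gained:
mgL sinθ = 2737.4 J; ½mv² = 1066.2 J
W_f = 2737.4 − 1066.2 = 1671 J
μ_k = W_f/(mg cosθ · L) = 1671/(119.8 × 24.5) = 0.5693

μ_k = 0.569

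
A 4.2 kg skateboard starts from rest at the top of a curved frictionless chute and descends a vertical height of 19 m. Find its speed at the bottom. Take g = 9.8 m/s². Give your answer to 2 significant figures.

v = 19 m/s

Equating total energy at the two states: mgh = ½mv²
v = √(2gh) = √(2 × 9.8 × 19) = √372.40 = 19.30 m/s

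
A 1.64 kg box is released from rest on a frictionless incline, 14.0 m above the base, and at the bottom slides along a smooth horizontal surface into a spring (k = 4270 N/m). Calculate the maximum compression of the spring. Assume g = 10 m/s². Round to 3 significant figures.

At max compression the box is momentarily at rest: mgh = ½kx²
x = √(2mgh/k) = √(2 × 1.64 × 10 × 14.0 / 4270) = 0.3279 m

x = 0.328 m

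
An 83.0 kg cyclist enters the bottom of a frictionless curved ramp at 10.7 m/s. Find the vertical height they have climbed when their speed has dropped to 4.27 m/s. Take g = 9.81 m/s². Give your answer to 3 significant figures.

Energy balance between the two points: ½mv₁² = ½mv₂² + mgh
h = (v₁² − v₂²)/(2g) = (10.7² − 4.27²)/(2 × 9.81) = 4.906 m

h = 4.91 m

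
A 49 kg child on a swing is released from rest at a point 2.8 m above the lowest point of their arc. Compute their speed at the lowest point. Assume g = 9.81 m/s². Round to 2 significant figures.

Mechanical energy is conserved (no friction): mgh = ½mv²
v = √(2gh) = √(2 × 9.81 × 2.8) = √54.936 = 7.412 m/s

v = 7.4 m/s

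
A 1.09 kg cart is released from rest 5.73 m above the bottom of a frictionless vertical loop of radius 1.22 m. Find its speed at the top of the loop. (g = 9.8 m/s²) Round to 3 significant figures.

v = 8.03 m/s

Energy conservation: mgh = ½mv_top² + mg(2r)
v_top² = 2g(h − 2r) = 2(9.8)(5.73 − 2.440) = 64.48
v_top = 8.030 m/s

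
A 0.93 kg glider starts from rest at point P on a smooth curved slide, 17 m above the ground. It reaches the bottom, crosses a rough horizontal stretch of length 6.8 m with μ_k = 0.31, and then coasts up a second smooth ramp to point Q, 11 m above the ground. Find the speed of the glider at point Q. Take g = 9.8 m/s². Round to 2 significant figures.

v = 8.7 m/s

Energy at P: mgh₁ = (0.93)(9.8)(17) = 154.94 J
Friction loss: W_f = μ_k mg d = 19.21 J
At Q: ½mv² + mgh₂ = mgh₁ − W_f
½mv² = 154.94 − 19.21 − 100.25 = 35.472 J
v = √(2 × 35.472/0.93) = 8.734 m/s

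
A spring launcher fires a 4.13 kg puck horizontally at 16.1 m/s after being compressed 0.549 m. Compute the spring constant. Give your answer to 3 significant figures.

Energy stored in the spring equals the launch KE: ½kx² = ½mv²
k = mv²/x² = (4.13)(16.1)²/(0.549)² = 3552 N/m

k = 3550 N/m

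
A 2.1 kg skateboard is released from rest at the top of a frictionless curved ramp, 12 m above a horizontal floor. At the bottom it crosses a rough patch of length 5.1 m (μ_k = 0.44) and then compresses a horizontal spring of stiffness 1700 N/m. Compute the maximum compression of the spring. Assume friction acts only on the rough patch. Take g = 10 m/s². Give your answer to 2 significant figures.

x = 0.49 m

Initial energy: E₁ = mgh = (2.1)(10)(12) = 252.00 J
Friction removes W_f = μ_k mg d = (0.44)(2.1)(10)(5.1) = 47.12 J
Energy reaching the spring: E = 252.00 − 47.12 = 204.88 J
At max compression ½kx² = E ⇒ x = √(2E/k) = √(2 × 204.88/1700) = 0.4909 m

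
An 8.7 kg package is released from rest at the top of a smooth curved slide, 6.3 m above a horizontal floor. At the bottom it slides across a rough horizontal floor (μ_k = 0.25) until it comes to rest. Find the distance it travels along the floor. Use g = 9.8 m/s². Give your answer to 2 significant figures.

d = 25 m

Energy at the top = energy at the end + work done against friction:
At rest all PE has been dissipated by friction: mgh = μ_k m g d
d = h/μ_k = 6.3/0.25 = 25.20 m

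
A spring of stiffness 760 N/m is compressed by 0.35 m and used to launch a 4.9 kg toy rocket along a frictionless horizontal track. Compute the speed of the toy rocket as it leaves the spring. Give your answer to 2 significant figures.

Spring PE converts entirely to kinetic energy: ½kx² = ½mv²
v = x√(k/m) = 0.35 × √(760/4.9) = 4.359 m/s

v = 4.4 m/s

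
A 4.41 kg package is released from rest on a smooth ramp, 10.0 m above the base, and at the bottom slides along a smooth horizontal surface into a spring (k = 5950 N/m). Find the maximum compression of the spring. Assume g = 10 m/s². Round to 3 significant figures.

x = 0.385 m

Gravitational PE at the top equals spring PE at max compression: mgh = ½kx²
x = √(2mgh/k) = √(2 × 4.41 × 10 × 10.0 / 5950) = 0.3850 m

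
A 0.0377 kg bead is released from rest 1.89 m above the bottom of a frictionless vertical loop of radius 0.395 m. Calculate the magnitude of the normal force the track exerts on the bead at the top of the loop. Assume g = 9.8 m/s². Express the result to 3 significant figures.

N = 1.69 N

Energy from release to top (height 2r): mgh = ½mv_top² + mg(2r)
v_top² = 2g(h − 2r) = 2(9.8)(1.89 − 0.7900) = 21.560 m²/s²
At the top, both N and weight point toward the centre: N + mg = mv_top²/r
N = m(v_top²/r − g) = 0.0377(21.560/0.395 − 9.8) = 1.688 N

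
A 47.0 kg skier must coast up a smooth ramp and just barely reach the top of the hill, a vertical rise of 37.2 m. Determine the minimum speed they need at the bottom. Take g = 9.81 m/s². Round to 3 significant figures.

At the top they are momentarily at rest, so all KE converts to PE: ½mv² = mgh
v = √(2gh) = √(2 × 9.81 × 37.2) = 27.02 m/s

v = 27.0 m/s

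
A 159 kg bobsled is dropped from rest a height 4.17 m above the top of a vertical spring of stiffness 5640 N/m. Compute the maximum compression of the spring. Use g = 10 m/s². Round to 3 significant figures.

x = 1.84 m

Measuring PE from the top of the relaxed spring, at max compression the bobsled has dropped H + x with zero KE, so:
mg(H + x) = ½kx²
½(5640)x² − (159)(10)x − (159)(10)(4.17) = 0
2820x² − 1590x − 6630 = 0
x = [1590 + √(2.528e+06 + 7.4790e+07)]/(2 × 2820) = 1.841 m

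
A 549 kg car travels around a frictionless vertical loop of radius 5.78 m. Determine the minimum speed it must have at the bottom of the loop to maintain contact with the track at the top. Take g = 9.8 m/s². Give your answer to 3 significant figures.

v = 16.8 m/s

At the top: mg = mv_top²/r ⇒ v_top² = gr = 56.64 m²/s²
Energy from bottom to top (height 2r): ½mv_bot² = ½mv_top² + mg(2r)
v_bot² = gr + 4gr = 5gr = 283.2
v_bot = √(5gr) = 16.83 m/s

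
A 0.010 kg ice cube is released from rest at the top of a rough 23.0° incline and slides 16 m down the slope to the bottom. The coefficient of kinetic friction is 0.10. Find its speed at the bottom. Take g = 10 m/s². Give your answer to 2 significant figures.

v = 9.8 m/s

Energy: mgh = ½mv² + W_f, with h = L sinθ and W_f = μ_k (mg cosθ) L
mgh = mgL sinθ = (0.010)(10)(16)sin23.0° = 0.62517 J
W_f = μ_k mg cosθ · L = (0.10)(0.010)(10)cos23.0°·16 = 0.1473 J
½mv² = 0.62517 − 0.1473 = 0.47789 J
v = √(2 × 0.47789/0.010) = 9.776 m/s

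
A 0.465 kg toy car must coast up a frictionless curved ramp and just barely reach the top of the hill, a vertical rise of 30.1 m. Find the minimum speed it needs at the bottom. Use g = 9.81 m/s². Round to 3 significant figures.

v = 24.3 m/s

At the top it is momentarily at rest, so all KE converts to PE: ½mv² = mgh
v = √(2gh) = √(2 × 9.81 × 30.1) = 24.30 m/s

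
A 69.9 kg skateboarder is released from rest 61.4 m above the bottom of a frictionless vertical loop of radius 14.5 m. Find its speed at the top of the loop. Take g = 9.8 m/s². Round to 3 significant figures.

v = 25.2 m/s

Energy conservation: mgh = ½mv_top² + mg(2r)
v_top² = 2g(h − 2r) = 2(9.8)(61.4 − 29.00) = 635.0
v_top = 25.20 m/s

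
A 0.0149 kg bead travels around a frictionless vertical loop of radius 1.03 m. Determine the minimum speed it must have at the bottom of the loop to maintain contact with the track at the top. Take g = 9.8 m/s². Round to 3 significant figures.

v = 7.10 m/s

At the top: mg = mv_top²/r ⇒ v_top² = gr = 10.09 m²/s²
Energy from bottom to top (height 2r): ½mv_bot² = ½mv_top² + mg(2r)
v_bot² = gr + 4gr = 5gr = 50.47
v_bot = √(5gr) = 7.104 m/s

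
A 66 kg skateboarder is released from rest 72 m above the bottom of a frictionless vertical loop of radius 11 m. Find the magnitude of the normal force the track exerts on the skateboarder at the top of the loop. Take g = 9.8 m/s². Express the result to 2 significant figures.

Energy from release to top (height 2r): mgh = ½mv_top² + mg(2r)
v_top² = 2g(h − 2r) = 2(9.8)(72 − 22.00) = 980.00 m²/s²
At the top, both N and weight point toward the centre: N + mg = mv_top²/r
N = m(v_top²/r − g) = 66(980.00/11 − 9.8) = 5233 N

N = 5200 N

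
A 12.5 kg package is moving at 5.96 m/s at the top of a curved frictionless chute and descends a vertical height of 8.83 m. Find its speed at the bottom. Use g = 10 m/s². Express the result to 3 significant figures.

By conservation of mechanical energy, ½mv₀² + mgh = ½mv²
v² = v₀² + 2gh = (5.96)² + 2(10)(8.83) = 212.12
v = √212.12 = 14.56 m/s

v = 14.6 m/s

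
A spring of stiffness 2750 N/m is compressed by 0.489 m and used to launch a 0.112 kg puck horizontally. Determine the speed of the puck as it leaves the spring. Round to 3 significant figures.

v = 76.6 m/s

Spring PE converts entirely to kinetic energy: ½kx² = ½mv²
v = x√(k/m) = 0.489 × √(2750/0.112) = 76.62 m/s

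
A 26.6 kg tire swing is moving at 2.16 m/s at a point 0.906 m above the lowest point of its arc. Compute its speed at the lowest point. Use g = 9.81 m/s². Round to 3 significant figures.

v = 4.74 m/s

By conservation of mechanical energy, ½mv₀² + mgh = ½mv²
The mass cancels from both sides.
v² = v₀² + 2gh = (2.16)² + 2(9.81)(0.906) = 22.441
v = √22.441 = 4.737 m/s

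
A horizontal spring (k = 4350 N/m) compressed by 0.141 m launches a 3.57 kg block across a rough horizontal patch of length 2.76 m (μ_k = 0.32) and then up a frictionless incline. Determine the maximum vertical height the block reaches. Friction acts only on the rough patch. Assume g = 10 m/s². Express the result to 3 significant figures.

h = 0.328 m

Spring energy: E₀ = ½kx² = ½(4350)(0.141)² = 43.241 J
Friction: W_f = μ_k mg d = (0.32)(3.57)(10)(2.76) = 31.53 J
Energy at base of ramp: E = 43.241 − 31.53 = 11.711 J
At max height all remaining energy is PE: mgh = E ⇒ h = E/(mg) = 11.711/(3.57 × 10) = 0.3280 m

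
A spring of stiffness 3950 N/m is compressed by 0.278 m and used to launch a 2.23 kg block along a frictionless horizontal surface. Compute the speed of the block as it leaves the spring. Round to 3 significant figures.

Spring PE converts entirely to kinetic energy: ½kx² = ½mv²
v = x√(k/m) = 0.278 × √(3950/2.23) = 11.70 m/s

v = 11.7 m/s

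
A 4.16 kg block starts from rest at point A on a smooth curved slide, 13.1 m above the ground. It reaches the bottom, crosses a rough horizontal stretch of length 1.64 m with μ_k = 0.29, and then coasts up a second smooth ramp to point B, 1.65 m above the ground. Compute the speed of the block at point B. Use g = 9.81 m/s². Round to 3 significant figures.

Energy at A: mgh₁ = (4.16)(9.81)(13.1) = 534.61 J
Friction loss: W_f = μ_k mg d = 19.41 J
At B: ½mv² + mgh₂ = mgh₁ − W_f
½mv² = 534.61 − 19.41 − 67.336 = 447.86 J
v = √(2 × 447.86/4.16) = 14.67 m/s

v = 14.7 m/s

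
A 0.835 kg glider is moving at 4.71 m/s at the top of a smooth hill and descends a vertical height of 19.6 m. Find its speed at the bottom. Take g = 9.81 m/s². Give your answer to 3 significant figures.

v = 20.2 m/s

By conservation of mechanical energy, ½mv₀² + mgh = ½mv²
v² = v₀² + 2gh = (4.71)² + 2(9.81)(19.6) = 406.74
v = √406.74 = 20.17 m/s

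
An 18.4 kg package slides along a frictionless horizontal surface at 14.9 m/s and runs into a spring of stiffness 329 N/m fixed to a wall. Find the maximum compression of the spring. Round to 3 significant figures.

x = 3.52 m

All KE is stored as spring PE at maximum compression: ½mv² = ½kx²
x = v√(m/k) = 14.9 × √(18.4/329) = 3.524 m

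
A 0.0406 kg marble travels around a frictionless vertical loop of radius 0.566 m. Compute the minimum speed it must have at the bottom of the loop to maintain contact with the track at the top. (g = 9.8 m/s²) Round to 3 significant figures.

v = 5.27 m/s

At the top: mg = mv_top²/r ⇒ v_top² = gr = 5.547 m²/s²
Energy from bottom to top (height 2r): ½mv_bot² = ½mv_top² + mg(2r)
v_bot² = gr + 4gr = 5gr = 27.73
v_bot = √(5gr) = 5.266 m/s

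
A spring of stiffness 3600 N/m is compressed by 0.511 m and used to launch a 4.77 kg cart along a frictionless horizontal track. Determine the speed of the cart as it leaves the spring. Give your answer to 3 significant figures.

Spring PE converts entirely to kinetic energy: ½kx² = ½mv²
v = x√(k/m) = 0.511 × √(3600/4.77) = 14.04 m/s

v = 14.0 m/s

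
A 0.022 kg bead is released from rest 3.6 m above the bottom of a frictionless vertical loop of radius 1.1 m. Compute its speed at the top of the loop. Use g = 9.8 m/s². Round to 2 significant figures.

v = 5.2 m/s

Energy conservation: mgh = ½mv_top² + mg(2r)
v_top² = 2g(h − 2r) = 2(9.8)(3.6 − 2.200) = 27.44
v_top = 5.238 m/s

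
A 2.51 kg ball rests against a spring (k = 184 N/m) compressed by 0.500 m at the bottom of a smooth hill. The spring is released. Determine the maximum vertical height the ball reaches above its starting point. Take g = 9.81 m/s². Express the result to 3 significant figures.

h = 0.934 m

All spring PE becomes gravitational PE at the highest point: ½kx² = mgh
h = kx²/(2mg) = (184)(0.500)²/(2 × 2.51 × 9.81) = 0.9341 m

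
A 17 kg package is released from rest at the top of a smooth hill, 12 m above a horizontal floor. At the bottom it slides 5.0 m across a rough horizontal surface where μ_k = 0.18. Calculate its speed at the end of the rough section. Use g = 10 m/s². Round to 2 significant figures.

Energy at the top = energy at the end + work done against friction:
mgh = ½mv² + μ_k m g d
W_f = μ_k mg d = (0.18)(17)(10)(5.0) = 153.0 J
½mv² = mgh − W_f = 2040.0 − 153.0 = 1887.0 J
v = √(2 × 1887.0/17) = 14.90 m/s

v = 15 m/s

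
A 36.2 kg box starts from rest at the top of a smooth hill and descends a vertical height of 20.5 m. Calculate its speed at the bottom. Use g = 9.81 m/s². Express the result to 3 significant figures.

v = 20.1 m/s

Equating total energy at the two states: mgh = ½mv²
v = √(2gh) = √(2 × 9.81 × 20.5) = √402.21 = 20.06 m/s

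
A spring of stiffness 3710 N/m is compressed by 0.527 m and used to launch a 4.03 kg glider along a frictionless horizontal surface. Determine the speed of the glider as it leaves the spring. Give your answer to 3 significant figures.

Conservation of energy: ½kx² = ½mv²
v = x√(k/m) = 0.527 × √(3710/4.03) = 15.99 m/s

v = 16.0 m/s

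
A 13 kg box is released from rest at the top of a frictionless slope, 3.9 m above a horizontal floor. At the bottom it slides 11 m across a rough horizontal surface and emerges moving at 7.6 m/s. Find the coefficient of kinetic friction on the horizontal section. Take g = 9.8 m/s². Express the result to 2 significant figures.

μ_k = 0.087

Energy bookkeeping (friction removes W_f = μ_k N d):
mgh = ½mv² + μ_k m g d
mgh = 496.86 J; ½mv² = 375.44 J
W_f = 496.86 − 375.44 = 121.4 J
μ_k = W_f/(mg·d) = 121.4/(127.4 × 11) = 0.08664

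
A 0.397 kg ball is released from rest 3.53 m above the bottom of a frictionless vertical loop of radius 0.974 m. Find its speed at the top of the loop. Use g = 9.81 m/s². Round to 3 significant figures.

Energy conservation: mgh = ½mv_top² + mg(2r)
v_top² = 2g(h − 2r) = 2(9.81)(3.53 − 1.948) = 31.04
v_top = 5.571 m/s

v = 5.57 m/s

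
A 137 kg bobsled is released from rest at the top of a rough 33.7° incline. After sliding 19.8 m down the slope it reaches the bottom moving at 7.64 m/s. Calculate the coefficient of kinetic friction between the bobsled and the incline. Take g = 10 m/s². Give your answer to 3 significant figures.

The energy dissipated by friction is the PE lost minus the KE gained:
mgL sinθ = 15051 J; ½mv² = 3998.3 J
W_f = 15051 − 3998.3 = 11052 J
μ_k = W_f/(mg cosθ · L) = 11052/(1140 × 19.8) = 0.4897

μ_k = 0.490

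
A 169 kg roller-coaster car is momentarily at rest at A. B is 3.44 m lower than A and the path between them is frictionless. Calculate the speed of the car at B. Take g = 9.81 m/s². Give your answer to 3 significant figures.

By conservation of mechanical energy, mgh = ½mv²
v = √(2gh) = √(2 × 9.81 × 3.44) = √67.493 = 8.215 m/s

v = 8.22 m/s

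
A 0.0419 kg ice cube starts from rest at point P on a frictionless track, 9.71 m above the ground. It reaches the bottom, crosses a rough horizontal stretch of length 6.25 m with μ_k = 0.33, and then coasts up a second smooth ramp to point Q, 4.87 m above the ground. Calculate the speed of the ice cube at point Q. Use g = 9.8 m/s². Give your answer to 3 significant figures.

v = 7.38 m/s

Energy at P: mgh₁ = (0.0419)(9.8)(9.71) = 3.9871 J
Friction loss: W_f = μ_k mg d = 0.8469 J
At Q: ½mv² + mgh₂ = mgh₁ − W_f
½mv² = 3.9871 − 0.8469 − 1.9997 = 1.1405 J
v = √(2 × 1.1405/0.0419) = 7.378 m/s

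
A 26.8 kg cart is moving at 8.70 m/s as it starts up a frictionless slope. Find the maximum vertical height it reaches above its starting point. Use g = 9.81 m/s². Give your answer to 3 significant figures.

By energy conservation, ½mv² = mgh
h = v²/(2g) = 8.70²/(2 × 9.81) = 3.858 m

h = 3.86 m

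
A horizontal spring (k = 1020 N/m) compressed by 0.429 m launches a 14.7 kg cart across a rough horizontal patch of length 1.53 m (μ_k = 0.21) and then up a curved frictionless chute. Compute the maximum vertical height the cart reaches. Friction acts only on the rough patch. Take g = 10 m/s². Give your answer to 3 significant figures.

h = 0.317 m

Spring energy: E₀ = ½kx² = ½(1020)(0.429)² = 93.861 J
Friction: W_f = μ_k mg d = (0.21)(14.7)(10)(1.53) = 47.23 J
Energy at base of ramp: E = 93.861 − 47.23 = 46.630 J
At max height all remaining energy is PE: mgh = E ⇒ h = E/(mg) = 46.630/(14.7 × 10) = 0.3172 m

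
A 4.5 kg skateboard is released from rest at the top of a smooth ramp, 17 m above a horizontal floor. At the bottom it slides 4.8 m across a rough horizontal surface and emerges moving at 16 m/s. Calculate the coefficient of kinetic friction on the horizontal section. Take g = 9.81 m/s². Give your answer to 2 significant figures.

Energy bookkeeping (friction removes W_f = μ_k N d):
mgh = ½mv² + μ_k m g d
mgh = 750.47 J; ½mv² = 576.00 J
W_f = 750.47 − 576.00 = 174.5 J
μ_k = W_f/(mg·d) = 174.5/(44.15 × 4.8) = 0.8234

μ_k = 0.82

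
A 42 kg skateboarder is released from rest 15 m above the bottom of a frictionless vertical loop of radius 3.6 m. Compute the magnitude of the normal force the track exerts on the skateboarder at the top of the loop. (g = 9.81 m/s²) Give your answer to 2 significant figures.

Energy from release to top (height 2r): mgh = ½mv_top² + mg(2r)
v_top² = 2g(h − 2r) = 2(9.81)(15 − 7.200) = 153.04 m²/s²
At the top, both N and weight point toward the centre: N + mg = mv_top²/r
N = m(v_top²/r − g) = 42(153.04/3.6 − 9.81) = 1373 N

N = 1400 N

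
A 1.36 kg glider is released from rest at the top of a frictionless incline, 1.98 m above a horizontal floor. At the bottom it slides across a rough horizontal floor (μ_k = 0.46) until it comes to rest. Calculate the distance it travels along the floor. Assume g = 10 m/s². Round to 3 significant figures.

d = 4.30 m

Applying the work–energy principle:
At rest all PE has been dissipated by friction: mgh = μ_k m g d
d = h/μ_k = 1.98/0.46 = 4.304 m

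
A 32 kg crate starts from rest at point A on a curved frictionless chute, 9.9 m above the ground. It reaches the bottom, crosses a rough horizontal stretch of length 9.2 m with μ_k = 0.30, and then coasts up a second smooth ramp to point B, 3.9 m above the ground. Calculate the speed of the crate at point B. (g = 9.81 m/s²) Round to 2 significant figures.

Energy at A: mgh₁ = (32)(9.81)(9.9) = 3107.8 J
Friction loss: W_f = μ_k mg d = 866.4 J
At B: ½mv² + mgh₂ = mgh₁ − W_f
½mv² = 3107.8 − 866.4 − 1224.3 = 1017.1 J
v = √(2 × 1017.1/32) = 7.973 m/s

v = 8.0 m/s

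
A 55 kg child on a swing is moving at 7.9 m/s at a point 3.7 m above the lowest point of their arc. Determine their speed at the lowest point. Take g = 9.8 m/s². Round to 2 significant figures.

v = 12 m/s

Mechanical energy is conserved (no friction): ½mv₀² + mgh = ½mv²
v² = v₀² + 2gh = (7.9)² + 2(9.8)(3.7) = 134.93
v = √134.93 = 11.62 m/s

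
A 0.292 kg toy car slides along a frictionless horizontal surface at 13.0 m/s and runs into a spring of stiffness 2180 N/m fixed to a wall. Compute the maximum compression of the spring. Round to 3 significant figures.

x = 0.150 m

Conservation of energy between contact and max compression: ½mv² = ½kx²
x = v√(m/k) = 13.0 × √(0.292/2180) = 0.1505 m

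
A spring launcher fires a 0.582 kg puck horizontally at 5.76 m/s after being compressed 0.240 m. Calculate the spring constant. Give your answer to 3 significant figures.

k = 335 N/m

½kx² = ½mv²
k = mv²/x² = (0.582)(5.76)²/(0.240)² = 335.2 N/m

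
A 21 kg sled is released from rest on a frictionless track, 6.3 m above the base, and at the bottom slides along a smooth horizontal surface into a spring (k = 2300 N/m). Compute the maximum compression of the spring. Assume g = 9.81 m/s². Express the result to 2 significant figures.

Gravitational PE at the top equals spring PE at max compression: mgh = ½kx²
x = √(2mgh/k) = √(2 × 21 × 9.81 × 6.3 / 2300) = 1.062 m

x = 1.1 m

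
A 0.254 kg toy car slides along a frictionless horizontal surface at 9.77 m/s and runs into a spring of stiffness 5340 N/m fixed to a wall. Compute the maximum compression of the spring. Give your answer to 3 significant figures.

At max compression the car is momentarily at rest: ½mv² = ½kx²
x = v√(m/k) = 9.77 × √(0.254/5340) = 0.06738 m

x = 0.0674 m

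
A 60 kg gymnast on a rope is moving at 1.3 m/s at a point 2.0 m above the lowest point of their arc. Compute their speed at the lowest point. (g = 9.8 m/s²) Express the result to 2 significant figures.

v = 6.4 m/s

Energy conservation between the two points: ½mv₀² + mgh = ½mv²
The mass cancels from both sides.
v² = v₀² + 2gh = (1.3)² + 2(9.8)(2.0) = 40.890
v = √40.890 = 6.395 m/s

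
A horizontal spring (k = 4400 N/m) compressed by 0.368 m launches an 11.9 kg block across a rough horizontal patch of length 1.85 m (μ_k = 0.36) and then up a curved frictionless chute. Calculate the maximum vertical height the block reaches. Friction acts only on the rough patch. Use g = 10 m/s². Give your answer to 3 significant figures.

Spring energy: E₀ = ½kx² = ½(4400)(0.368)² = 297.93 J
Friction: W_f = μ_k mg d = (0.36)(11.9)(10)(1.85) = 79.25 J
Energy at base of ramp: E = 297.93 − 79.25 = 218.68 J
At max height all remaining energy is PE: mgh = E ⇒ h = E/(mg) = 218.68/(11.9 × 10) = 1.838 m

h = 1.84 m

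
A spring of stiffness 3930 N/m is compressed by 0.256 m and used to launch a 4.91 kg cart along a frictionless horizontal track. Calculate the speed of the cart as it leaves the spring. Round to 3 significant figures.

v = 7.24 m/s

Conservation of energy: ½kx² = ½mv²
v = x√(k/m) = 0.256 × √(3930/4.91) = 7.243 m/s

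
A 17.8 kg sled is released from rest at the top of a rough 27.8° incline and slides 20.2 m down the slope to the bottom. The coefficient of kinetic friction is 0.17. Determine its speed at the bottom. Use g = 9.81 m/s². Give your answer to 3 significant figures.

v = 11.2 m/s

Energy: mgh = ½mv² + W_f, with h = L sinθ and W_f = μ_k (mg cosθ) L
mgh = mgL sinθ = (17.8)(9.81)(20.2)sin27.8° = 1645.1 J
W_f = μ_k mg cosθ · L = (0.17)(17.8)(9.81)cos27.8°·20.2 = 530.4 J
½mv² = 1645.1 − 530.4 = 1114.6 J
v = √(2 × 1114.6/17.8) = 11.19 m/s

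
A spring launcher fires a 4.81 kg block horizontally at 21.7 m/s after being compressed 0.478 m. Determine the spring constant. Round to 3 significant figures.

Energy stored in the spring equals the launch KE: ½kx² = ½mv²
k = mv²/x² = (4.81)(21.7)²/(0.478)² = 9913 N/m

k = 9910 N/m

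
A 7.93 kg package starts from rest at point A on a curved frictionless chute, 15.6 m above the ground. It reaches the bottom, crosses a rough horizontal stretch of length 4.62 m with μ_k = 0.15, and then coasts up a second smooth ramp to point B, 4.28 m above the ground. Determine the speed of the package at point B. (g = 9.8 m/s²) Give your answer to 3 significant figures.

v = 14.4 m/s

Energy at A: mgh₁ = (7.93)(9.8)(15.6) = 1212.3 J
Friction loss: W_f = μ_k mg d = 53.86 J
At B: ½mv² + mgh₂ = mgh₁ − W_f
½mv² = 1212.3 − 53.86 − 332.62 = 825.87 J
v = √(2 × 825.87/7.93) = 14.43 m/s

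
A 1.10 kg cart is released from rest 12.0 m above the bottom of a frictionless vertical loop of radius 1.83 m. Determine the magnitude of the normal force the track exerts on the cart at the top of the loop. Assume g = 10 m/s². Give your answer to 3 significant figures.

Energy from release to top (height 2r): mgh = ½mv_top² + mg(2r)
v_top² = 2g(h − 2r) = 2(10)(12.0 − 3.660) = 166.80 m²/s²
At the top, both N and weight point toward the centre: N + mg = mv_top²/r
N = m(v_top²/r − g) = 1.10(166.80/1.83 − 10) = 89.26 N

N = 89.3 N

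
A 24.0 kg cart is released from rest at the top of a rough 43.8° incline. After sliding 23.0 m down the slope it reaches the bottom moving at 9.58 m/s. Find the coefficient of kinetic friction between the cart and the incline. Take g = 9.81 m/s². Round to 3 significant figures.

Energy balance down the incline: mg L sinθ − ½mv² = μ_k (mg cosθ) L
mgL sinθ = 3748.0 J; ½mv² = 1101.3 J
W_f = 3748.0 − 1101.3 = 2647 J
μ_k = W_f/(mg cosθ · L) = 2647/(169.9 × 23.0) = 0.6772

μ_k = 0.677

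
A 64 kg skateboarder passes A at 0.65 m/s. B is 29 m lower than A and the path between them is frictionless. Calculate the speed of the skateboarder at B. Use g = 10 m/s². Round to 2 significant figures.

Equating total energy at the two states: ½mv₀² + mgh = ½mv²
v² = v₀² + 2gh = (0.65)² + 2(10)(29) = 580.42
v = √580.42 = 24.09 m/s

v = 24 m/s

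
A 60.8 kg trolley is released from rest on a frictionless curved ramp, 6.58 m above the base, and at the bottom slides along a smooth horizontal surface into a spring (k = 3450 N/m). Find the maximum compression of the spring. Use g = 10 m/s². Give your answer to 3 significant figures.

Energy conservation (no friction) from release to max compression: mgh = ½kx²
x = √(2mgh/k) = √(2 × 60.8 × 10 × 6.58 / 3450) = 1.523 m

x = 1.52 m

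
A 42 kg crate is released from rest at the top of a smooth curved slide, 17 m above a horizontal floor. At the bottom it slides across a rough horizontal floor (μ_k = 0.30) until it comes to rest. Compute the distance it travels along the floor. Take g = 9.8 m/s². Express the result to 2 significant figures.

d = 57 m

Applying the work–energy principle:
At rest all PE has been dissipated by friction: mgh = μ_k m g d
d = h/μ_k = 17/0.30 = 56.67 m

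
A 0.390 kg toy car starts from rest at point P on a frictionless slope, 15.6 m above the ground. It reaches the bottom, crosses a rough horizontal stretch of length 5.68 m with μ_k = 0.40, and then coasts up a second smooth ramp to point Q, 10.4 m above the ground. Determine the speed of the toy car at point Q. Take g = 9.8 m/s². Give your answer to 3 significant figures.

Energy at P: mgh₁ = (0.390)(9.8)(15.6) = 59.623 J
Friction loss: W_f = μ_k mg d = 8.684 J
At Q: ½mv² + mgh₂ = mgh₁ − W_f
½mv² = 59.623 − 8.684 − 39.749 = 11.191 J
v = √(2 × 11.191/0.390) = 7.576 m/s

v = 7.58 m/s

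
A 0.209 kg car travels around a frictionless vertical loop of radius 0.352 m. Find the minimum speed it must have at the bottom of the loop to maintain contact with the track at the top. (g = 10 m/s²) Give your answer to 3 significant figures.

v = 4.20 m/s

At the top: mg = mv_top²/r ⇒ v_top² = gr = 3.520 m²/s²
Energy from bottom to top (height 2r): ½mv_bot² = ½mv_top² + mg(2r)
v_bot² = gr + 4gr = 5gr = 17.60
v_bot = √(5gr) = 4.195 m/s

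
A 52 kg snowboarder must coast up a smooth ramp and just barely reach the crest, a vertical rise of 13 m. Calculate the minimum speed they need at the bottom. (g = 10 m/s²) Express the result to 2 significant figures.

v = 16 m/s

At the top they are momentarily at rest, so all KE converts to PE: ½mv² = mgh
v = √(2gh) = √(2 × 10 × 13) = 16.12 m/s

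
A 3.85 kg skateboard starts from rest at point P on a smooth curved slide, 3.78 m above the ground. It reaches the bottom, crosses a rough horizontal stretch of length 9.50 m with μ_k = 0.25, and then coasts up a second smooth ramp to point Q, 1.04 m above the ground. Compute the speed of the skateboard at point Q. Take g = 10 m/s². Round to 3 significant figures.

Energy at P: mgh₁ = (3.85)(10)(3.78) = 145.53 J
Friction loss: W_f = μ_k mg d = 91.44 J
At Q: ½mv² + mgh₂ = mgh₁ − W_f
½mv² = 145.53 − 91.44 − 40.040 = 14.052 J
v = √(2 × 14.052/3.85) = 2.702 m/s

v = 2.70 m/s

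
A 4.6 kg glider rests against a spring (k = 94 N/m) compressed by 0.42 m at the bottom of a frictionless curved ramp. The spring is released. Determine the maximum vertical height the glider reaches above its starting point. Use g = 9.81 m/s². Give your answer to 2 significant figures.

h = 0.18 m

All spring PE becomes gravitational PE at the highest point: ½kx² = mgh
h = kx²/(2mg) = (94)(0.42)²/(2 × 4.6 × 9.81) = 0.1837 m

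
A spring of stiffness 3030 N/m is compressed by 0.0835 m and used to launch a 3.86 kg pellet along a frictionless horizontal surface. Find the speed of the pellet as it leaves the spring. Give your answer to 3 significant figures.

v = 2.34 m/s

Conservation of energy: ½kx² = ½mv²
v = x√(k/m) = 0.0835 × √(3030/3.86) = 2.339 m/s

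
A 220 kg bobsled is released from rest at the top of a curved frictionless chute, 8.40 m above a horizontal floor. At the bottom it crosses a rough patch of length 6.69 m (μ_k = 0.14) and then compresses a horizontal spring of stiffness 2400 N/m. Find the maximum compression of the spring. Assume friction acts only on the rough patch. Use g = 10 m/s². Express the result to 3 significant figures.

x = 3.70 m

Initial energy: E₁ = mgh = (220)(10)(8.40) = 18480 J
Friction removes W_f = μ_k mg d = (0.14)(220)(10)(6.69) = 2061 J
Energy reaching the spring: E = 18480 − 2061 = 16419 J
At max compression ½kx² = E ⇒ x = √(2E/k) = √(2 × 16419/2400) = 3.699 m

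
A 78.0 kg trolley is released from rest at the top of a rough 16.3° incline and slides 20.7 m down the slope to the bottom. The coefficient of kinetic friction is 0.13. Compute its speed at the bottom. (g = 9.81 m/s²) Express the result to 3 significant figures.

Work–energy: mg(L sinθ) − μ_k(mg cosθ)L = ½mv²
mgh = mgL sinθ = (78.0)(9.81)(20.7)sin16.3° = 4445.5 J
W_f = μ_k mg cosθ · L = (0.13)(78.0)(9.81)cos16.3°·20.7 = 1976 J
½mv² = 4445.5 − 1976 = 2469.2 J
v = √(2 × 2469.2/78.0) = 7.957 m/s

v = 7.96 m/s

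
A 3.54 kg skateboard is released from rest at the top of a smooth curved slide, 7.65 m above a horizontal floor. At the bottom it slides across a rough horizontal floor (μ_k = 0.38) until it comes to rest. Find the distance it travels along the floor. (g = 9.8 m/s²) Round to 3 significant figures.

d = 20.1 m

Energy at the top = energy at the end + work done against friction:
At rest all PE has been dissipated by friction: mgh = μ_k m g d
d = h/μ_k = 7.65/0.38 = 20.13 m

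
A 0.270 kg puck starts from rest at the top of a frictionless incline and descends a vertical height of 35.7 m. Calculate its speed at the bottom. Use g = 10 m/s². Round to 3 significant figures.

Equating total energy at the two states: mgh = ½mv²
The mass cancels from both sides.
v = √(2gh) = √(2 × 10 × 35.7) = √714.00 = 26.72 m/s

v = 26.7 m/s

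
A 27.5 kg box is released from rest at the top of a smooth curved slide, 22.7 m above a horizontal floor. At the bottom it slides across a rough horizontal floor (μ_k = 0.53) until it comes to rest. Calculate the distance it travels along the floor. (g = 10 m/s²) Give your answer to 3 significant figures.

Energy at the top = energy at the end + work done against friction:
At rest all PE has been dissipated by friction: mgh = μ_k m g d
d = h/μ_k = 22.7/0.53 = 42.83 m

d = 42.8 m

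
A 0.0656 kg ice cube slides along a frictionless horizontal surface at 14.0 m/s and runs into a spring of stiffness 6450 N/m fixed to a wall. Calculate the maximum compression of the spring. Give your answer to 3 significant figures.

x = 0.0446 m

At max compression the cube is momentarily at rest: ½mv² = ½kx²
x = v√(m/k) = 14.0 × √(0.0656/6450) = 0.04465 m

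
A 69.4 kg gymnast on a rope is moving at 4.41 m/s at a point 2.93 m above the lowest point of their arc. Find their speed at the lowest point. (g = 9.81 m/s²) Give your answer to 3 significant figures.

By conservation of mechanical energy, ½mv₀² + mgh = ½mv²
The mass cancels from both sides.
v² = v₀² + 2gh = (4.41)² + 2(9.81)(2.93) = 76.935
v = √76.935 = 8.771 m/s

v = 8.77 m/s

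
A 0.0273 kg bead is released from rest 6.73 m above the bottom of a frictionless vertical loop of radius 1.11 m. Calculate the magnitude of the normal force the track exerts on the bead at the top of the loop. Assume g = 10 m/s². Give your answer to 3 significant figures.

N = 1.95 N

Energy from release to top (height 2r): mgh = ½mv_top² + mg(2r)
v_top² = 2g(h − 2r) = 2(10)(6.73 − 2.220) = 90.200 m²/s²
At the top, both N and weight point toward the centre: N + mg = mv_top²/r
N = m(v_top²/r − g) = 0.0273(90.200/1.11 − 10) = 1.945 N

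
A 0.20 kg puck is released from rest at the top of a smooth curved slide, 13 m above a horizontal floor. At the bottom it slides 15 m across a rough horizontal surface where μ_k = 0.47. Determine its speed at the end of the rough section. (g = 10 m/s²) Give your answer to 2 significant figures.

Energy bookkeeping (friction removes W_f = μ_k N d):
mgh = ½mv² + μ_k m g d
W_f = μ_k mg d = (0.47)(0.20)(10)(15) = 14.10 J
½mv² = mgh − W_f = 26.000 − 14.10 = 11.900 J
v = √(2 × 11.900/0.20) = 10.91 m/s

v = 11 m/s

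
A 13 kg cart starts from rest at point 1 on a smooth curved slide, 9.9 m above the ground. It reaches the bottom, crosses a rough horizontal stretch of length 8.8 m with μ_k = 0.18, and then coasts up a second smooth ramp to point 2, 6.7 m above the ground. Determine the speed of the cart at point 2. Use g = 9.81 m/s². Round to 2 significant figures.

Energy at 1: mgh₁ = (13)(9.81)(9.9) = 1262.5 J
Friction loss: W_f = μ_k mg d = 202.0 J
At 2: ½mv² + mgh₂ = mgh₁ − W_f
½mv² = 1262.5 − 202.0 − 854.45 = 206.09 J
v = √(2 × 206.09/13) = 5.631 m/s

v = 5.6 m/s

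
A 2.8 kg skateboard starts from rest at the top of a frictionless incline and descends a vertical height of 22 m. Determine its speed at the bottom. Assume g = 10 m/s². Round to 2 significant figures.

v = 21 m/s

Energy conservation between the two points: mgh = ½mv²
v = √(2gh) = √(2 × 10 × 22) = √440.00 = 20.98 m/s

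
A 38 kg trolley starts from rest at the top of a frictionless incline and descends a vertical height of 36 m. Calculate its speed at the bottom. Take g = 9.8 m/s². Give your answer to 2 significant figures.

By conservation of mechanical energy, mgh = ½mv²
v = √(2gh) = √(2 × 9.8 × 36) = √705.60 = 26.56 m/s

v = 27 m/s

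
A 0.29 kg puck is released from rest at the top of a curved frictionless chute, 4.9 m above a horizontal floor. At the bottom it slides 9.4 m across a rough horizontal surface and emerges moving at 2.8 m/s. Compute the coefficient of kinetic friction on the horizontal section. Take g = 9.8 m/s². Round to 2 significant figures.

Applying the work–energy principle:
mgh = ½mv² + μ_k m g d
mgh = 13.926 J; ½mv² = 1.1368 J
W_f = 13.926 − 1.1368 = 12.79 J
μ_k = W_f/(mg·d) = 12.79/(2.842 × 9.4) = 0.4787

μ_k = 0.48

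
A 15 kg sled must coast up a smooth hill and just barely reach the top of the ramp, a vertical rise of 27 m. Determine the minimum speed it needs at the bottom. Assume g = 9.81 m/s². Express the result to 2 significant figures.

v = 23 m/s

At the top it is momentarily at rest, so all KE converts to PE: ½mv² = mgh
v = √(2gh) = √(2 × 9.81 × 27) = 23.02 m/s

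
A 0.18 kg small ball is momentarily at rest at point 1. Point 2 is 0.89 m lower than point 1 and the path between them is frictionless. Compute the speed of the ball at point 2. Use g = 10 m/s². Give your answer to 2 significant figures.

Mechanical energy is conserved (no friction): mgh = ½mv²
v = √(2gh) = √(2 × 10 × 0.89) = √17.800 = 4.219 m/s

v = 4.2 m/s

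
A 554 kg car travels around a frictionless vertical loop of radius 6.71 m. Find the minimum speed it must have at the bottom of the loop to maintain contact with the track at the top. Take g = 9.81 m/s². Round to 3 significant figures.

v = 18.1 m/s

At the top: mg = mv_top²/r ⇒ v_top² = gr = 65.83 m²/s²
Energy from bottom to top (height 2r): ½mv_bot² = ½mv_top² + mg(2r)
v_bot² = gr + 4gr = 5gr = 329.1
v_bot = √(5gr) = 18.14 m/s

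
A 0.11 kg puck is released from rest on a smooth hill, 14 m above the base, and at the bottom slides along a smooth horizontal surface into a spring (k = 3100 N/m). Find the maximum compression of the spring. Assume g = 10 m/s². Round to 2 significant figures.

Gravitational PE at the top equals spring PE at max compression: mgh = ½kx²
x = √(2mgh/k) = √(2 × 0.11 × 10 × 14 / 3100) = 0.09968 m

x = 0.10 m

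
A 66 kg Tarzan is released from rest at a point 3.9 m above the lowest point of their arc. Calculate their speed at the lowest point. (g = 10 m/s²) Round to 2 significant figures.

Energy conservation between the two points: mgh = ½mv²
The mass cancels from both sides.
v = √(2gh) = √(2 × 10 × 3.9) = √78.000 = 8.832 m/s

v = 8.8 m/s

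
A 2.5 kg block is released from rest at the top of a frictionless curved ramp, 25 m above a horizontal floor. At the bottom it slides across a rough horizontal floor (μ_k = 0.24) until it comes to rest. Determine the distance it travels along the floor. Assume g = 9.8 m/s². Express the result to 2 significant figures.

d = 100 m

Energy at the top = energy at the end + work done against friction:
At rest all PE has been dissipated by friction: mgh = μ_k m g d
d = h/μ_k = 25/0.24 = 104.2 m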